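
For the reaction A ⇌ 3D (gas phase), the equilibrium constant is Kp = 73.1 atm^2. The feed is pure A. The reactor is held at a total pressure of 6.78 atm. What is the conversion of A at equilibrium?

X = 0.490

Take 1 mol A as basis and let X be its fractional conversion, so ξ = X.
Mole table: n_A = 1 − X; n_D = 3X.
Summing: n_T = 1 + 2X.
Mole fractions y_i = n_i/n_T; Kp = p_D^3 / (p_A) with p_i = y_i·P.
Substituting and setting equal to 73.1 atm^2 gives a polynomial in X; the root in (0,1) is X = 0.490.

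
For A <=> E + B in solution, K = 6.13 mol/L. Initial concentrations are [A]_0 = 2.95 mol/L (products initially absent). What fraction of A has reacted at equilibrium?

X = 0.738

Let X = conversion of A; extent ξ = 2.95·X mol/L.
Concentrations: [A] = 2.95 − 2.95X; [E] = 2.95X; [B] = 2.95X.
K = [E] [B] / ([A]).
Solving K = 6.13 for X ∈ (0,1): X = 0.738.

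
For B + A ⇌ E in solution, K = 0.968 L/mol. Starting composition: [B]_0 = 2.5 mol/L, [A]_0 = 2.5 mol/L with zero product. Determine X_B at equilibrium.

Let X = conversion of B; extent ξ = 2.5·X mol/L.
Concentrations: [B] = 2.5 − 2.5X; [A] = 2.5 − 2.5X; [E] = 2.5X.
K = [E] / ([B] [A]).
Solving K = 0.968 for X ∈ (0,1): X = 0.531.

X = 0.531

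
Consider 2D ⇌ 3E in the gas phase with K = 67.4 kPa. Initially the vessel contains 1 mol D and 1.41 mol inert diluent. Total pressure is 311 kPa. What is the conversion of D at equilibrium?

X = 0.394

Take 1 mol D as basis and let X be its fractional conversion, so ξ = 0.5X.
At extent ξ: n_D = 1 − X; n_E = 1.5X; n_I = 1.41 (inert).
Summing: n_T = 2.41 + 0.5X.
With p_i = (n_i/n_T)P, K = p_E^3 / (p_D^2).
Setting this equal to 67.4 kPa and taking the physical root (0 < X < 1) gives X = 0.394.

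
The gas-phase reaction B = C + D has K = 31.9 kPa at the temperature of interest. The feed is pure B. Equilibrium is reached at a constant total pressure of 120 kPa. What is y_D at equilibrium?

y_D = 0.314

Basis: 1 mol B initially; let X = conversion of B. Extent ξ = X.
At extent ξ: n_B = 1 − X; n_C = X; n_D = X.
Summing: n_T = 1 + X.
Mole fractions y_i = n_i/n_T; K = p_C p_D / (p_B) with p_i = y_i·P.
Setting this equal to 31.9 kPa and taking the physical root (0 < X < 1) gives X = 0.458.
Then n_D = 0.458, n_T = 1.46, so y_D = 0.314.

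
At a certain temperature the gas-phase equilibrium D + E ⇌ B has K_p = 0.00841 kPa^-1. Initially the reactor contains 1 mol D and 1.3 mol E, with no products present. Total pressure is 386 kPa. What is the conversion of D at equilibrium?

Take 1 mol D as basis and let X be its fractional conversion, so ξ = X.
At extent ξ: n_D = 1 − X; n_E = 1.3 − X; n_B = X.
n_T = Σnᵢ = 2.3 − X.
y_i = n_i/n_T, p_i = y_i·P. K_p = p_B / (p_D p_E).
Equating to 0.00841 kPa^-1 and solving on 0 < X < 1: X = 0.577.

X = 0.577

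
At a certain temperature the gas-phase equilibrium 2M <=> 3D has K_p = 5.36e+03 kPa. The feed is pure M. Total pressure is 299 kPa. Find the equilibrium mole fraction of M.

Take 1 mol M as basis and let X be its fractional conversion, so ξ = 0.5X.
Mole table: n_M = 1 − X; n_D = 1.5X.
Summing: n_T = 1 + 0.5X.
Mole fractions y_i = n_i/n_T; K_p = p_D^3 / (p_M^2) with p_i = y_i·P.
This yields a degree-3 equation in X; solving on (0,1), X = 0.757.
Then n_M = 0.243, n_T = 1.38, so y_M = 0.177.

y_M = 0.177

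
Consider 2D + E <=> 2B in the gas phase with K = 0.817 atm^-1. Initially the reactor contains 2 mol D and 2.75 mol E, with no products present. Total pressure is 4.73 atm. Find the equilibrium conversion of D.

X = 0.586

Let X = conversion of D (basis 2 mol D); extent of reaction ξ = X.
Mole table: n_D = 2 − 2X; n_E = 2.75 − X; n_B = 2X.
n_T = Σnᵢ = 4.75 − X.
With p_i = (n_i/n_T)P, K = p_B^2 / (p_D^2 p_E).
Equating to 0.817 atm^-1 and solving on 0 < X < 1: X = 0.586.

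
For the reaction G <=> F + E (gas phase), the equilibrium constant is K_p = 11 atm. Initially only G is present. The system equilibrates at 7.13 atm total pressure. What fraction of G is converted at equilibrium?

Take 1 mol G as basis and let X be its fractional conversion, so ξ = X.
Mole table: n_G = 1 − X; n_F = X; n_E = X.
n_T = Σnᵢ = 1 + X.
Mole fractions y_i = n_i/n_T; K_p = p_F p_E / (p_G) with p_i = y_i·P.
Setting this equal to 11 atm and taking the physical root (0 < X < 1) gives X = 0.779.

X = 0.779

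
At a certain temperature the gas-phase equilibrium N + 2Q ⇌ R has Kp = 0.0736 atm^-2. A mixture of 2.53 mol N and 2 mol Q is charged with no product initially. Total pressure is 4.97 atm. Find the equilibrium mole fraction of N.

y_N = 0.571

Let X = conversion of Q (basis 2 mol Q); extent of reaction ξ = X.
Mole table: n_N = 2.53 − X; n_Q = 2 − 2X; n_R = X.
Total moles n_T = 4.53 − 2X.
y_i = n_i/n_T, p_i = y_i·P. Kp = p_R / (p_N p_Q^2).
This yields a degree-3 equation in X; solving on (0,1), X = 0.400.
Then n_N = 2.13, n_T = 3.73, so y_N = 0.571.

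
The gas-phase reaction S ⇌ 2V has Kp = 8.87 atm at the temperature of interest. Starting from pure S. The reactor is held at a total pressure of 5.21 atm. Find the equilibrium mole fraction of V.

Take 1 mol S as basis and let X be its fractional conversion, so ξ = X.
Mole table: n_S = 1 − X; n_V = 2X.
Total moles n_T = 1 + X.
With p_i = (n_i/n_T)P, Kp = p_V^2 / (p_S).
This yields a degree-2 equation in X; solving on (0,1), X = 0.546.
Then n_V = 1.09, n_T = 1.55, so y_V = 0.707.

y_V = 0.707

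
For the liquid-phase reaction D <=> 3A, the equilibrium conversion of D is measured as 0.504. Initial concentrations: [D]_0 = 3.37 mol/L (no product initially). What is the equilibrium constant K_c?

K_c = 79.1 (mol/L)^2

Let X = conversion of D.
Concentrations: [D] = 3.37 − 3.37X; [A] = 10.1X.
At X = 0.504: [D] = 1.67, [A] = 5.1.
K_c = [A]^3 / ([D]) = 79.1 (mol/L)^2.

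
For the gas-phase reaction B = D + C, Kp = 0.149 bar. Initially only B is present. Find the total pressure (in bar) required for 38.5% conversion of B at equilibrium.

Basis: 1 mol B initially; let X = conversion of B. Extent ξ = X.
Mole table: n_B = 1 − X; n_D = X; n_C = X.
Total moles n_T = 1 + X.
Kp = p_D p_C / (p_B) with p_i = (n_i/n_T)·P.
At X = 0.385: the mole-fraction product g(X) = Π y_i^ν_i = 0.174. Since Kp = g(X)·P^{1}, P = (Kp/g)^(1/1) = (0.149/0.174)^(1/1) = 0.856 bar.

P = 0.856 bar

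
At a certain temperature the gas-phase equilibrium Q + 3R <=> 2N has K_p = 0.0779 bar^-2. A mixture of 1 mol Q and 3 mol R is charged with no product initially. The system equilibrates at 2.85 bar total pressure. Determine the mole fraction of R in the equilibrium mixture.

y_R = 0.618

Basis: 1 mol Q initially; let X = conversion of Q. Extent ξ = X.
Moles: n_Q = 1 − X; n_R = 3 − 3X; n_N = 2X.
Summing: n_T = 4 − 2X.
With p_i = (n_i/n_T)P, K_p = p_N^2 / (p_Q p_R^3).
Substituting and setting equal to 0.0779 bar^-2 gives a polynomial in X; the root in (0,1) is X = 0.299.
Then n_R = 2.1, n_T = 3.4, so y_R = 0.618.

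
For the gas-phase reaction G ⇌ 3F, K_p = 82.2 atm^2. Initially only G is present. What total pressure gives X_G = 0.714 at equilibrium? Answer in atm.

Take 1 mol G as basis and let X be its fractional conversion, so ξ = X.
At extent ξ: n_G = 1 − X; n_F = 3X.
n_T = Σnᵢ = 1 + 2X.
K_p = p_F^3 / (p_G) with p_i = (n_i/n_T)·P.
At X = 0.714: the mole-fraction product g(X) = Π y_i^ν_i = 5.829. Since K_p = g(X)·P^{2}, P = (K_p/g)^(1/2) = (82.2/5.829)^(1/2) = 3.76 atm.

P = 3.76 atm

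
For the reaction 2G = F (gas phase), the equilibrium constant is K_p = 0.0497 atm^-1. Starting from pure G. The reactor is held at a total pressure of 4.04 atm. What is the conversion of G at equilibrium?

X = 0.255

Basis: 1 mol G initially; let X = conversion of G. Extent ξ = 0.5X.
At extent ξ: n_G = 1 − X; n_F = 0.5X.
n_T = Σnᵢ = 1 − 0.5X.
Mole fractions y_i = n_i/n_T; K_p = p_F / (p_G^2) with p_i = y_i·P.
Equating to 0.0497 atm^-1 and solving on 0 < X < 1: X = 0.255.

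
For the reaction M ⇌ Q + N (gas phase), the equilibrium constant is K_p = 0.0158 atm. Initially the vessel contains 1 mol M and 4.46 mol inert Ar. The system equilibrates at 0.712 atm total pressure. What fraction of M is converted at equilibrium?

X = 0.299

Let X = conversion of M (basis 1 mol M); extent of reaction ξ = X.
Species balance: n_M = 1 − X; n_Q = X; n_N = X; n_I = 4.46 (inert).
Total moles n_T = 5.46 + X.
With p_i = (n_i/n_T)P, K_p = p_Q p_N / (p_M).
This yields a degree-2 equation in X; solving on (0,1), X = 0.299.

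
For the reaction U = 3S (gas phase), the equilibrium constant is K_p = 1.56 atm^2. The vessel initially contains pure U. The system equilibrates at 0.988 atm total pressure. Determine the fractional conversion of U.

Take 1 mol U as basis and let X be its fractional conversion, so ξ = X.
Moles: n_U = 1 − X; n_S = 3X.
Summing: n_T = 1 + 2X.
y_i = n_i/n_T, p_i = y_i·P. K_p = p_S^3 / (p_U).
Setting this equal to 1.56 atm^2 and taking the physical root (0 < X < 1) gives X = 0.491.

X = 0.491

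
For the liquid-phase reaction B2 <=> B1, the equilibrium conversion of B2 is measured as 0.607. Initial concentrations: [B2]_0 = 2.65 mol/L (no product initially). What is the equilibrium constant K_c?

Let X = conversion of B2.
Concentrations: [B2] = 2.65 − 2.65X; [B1] = 2.65X.
At X = 0.607: [B2] = 1.04, [B1] = 1.61.
K_c = [B1] / ([B2]) = 1.54.

K_c = 1.54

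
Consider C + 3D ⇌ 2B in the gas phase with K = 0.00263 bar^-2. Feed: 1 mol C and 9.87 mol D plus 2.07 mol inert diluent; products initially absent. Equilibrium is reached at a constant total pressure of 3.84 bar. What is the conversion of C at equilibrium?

Basis: 1 mol C initially; let X = conversion of C. Extent ξ = X.
Mole table: n_C = 1 − X; n_D = 9.87 − 3X; n_B = 2X; n_I = 2.07 (inert).
n_T = Σnᵢ = 12.9 − 2X.
With p_i = (n_i/n_T)P, K = p_B^2 / (p_C p_D^3).
This yields a degree-4 equation in X; solving on (0,1), X = 0.199.

X = 0.199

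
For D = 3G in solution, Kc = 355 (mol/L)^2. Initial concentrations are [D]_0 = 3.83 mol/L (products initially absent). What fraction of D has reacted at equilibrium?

X = 0.668

Let X = conversion of D; extent ξ = 3.83·X mol/L.
Concentrations: [D] = 3.83 − 3.83X; [G] = 11.5X.
Kc = [G]^3 / ([D]).
Solving Kc = 355 for X ∈ (0,1): X = 0.668.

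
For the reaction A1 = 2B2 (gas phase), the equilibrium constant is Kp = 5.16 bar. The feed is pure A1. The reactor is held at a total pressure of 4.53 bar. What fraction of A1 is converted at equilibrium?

Let X = conversion of A1 (basis 1 mol A1); extent of reaction ξ = X.
At extent ξ: n_A1 = 1 − X; n_B2 = 2X.
n_T = Σnᵢ = 1 + X.
y_i = n_i/n_T, p_i = y_i·P. Kp = p_B2^2 / (p_A1).
Setting this equal to 5.16 bar and taking the physical root (0 < X < 1) gives X = 0.471.

X = 0.471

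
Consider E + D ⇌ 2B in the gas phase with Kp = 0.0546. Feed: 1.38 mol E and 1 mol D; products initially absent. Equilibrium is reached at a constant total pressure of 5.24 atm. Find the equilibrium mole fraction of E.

Basis: 1 mol D initially; let X = conversion of D. Extent ξ = X.
Moles: n_E = 1.38 − X; n_D = 1 − X; n_B = 2X.
Since Δν = 0, n_T = 2.38 throughout.
y_i = n_i/n_T, p_i = y_i·P. Kp = p_B^2 / (p_E p_D).
Equating to 0.0546 and solving on 0 < X < 1: X = 0.123.
Then n_E = 1.26, n_T = 2.38, so y_E = 0.528.

y_E = 0.528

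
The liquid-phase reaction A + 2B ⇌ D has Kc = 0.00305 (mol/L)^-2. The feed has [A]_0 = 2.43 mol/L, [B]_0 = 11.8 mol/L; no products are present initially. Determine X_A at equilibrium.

X = 0.254

Let X = conversion of A; extent ξ = 2.43·X mol/L.
Concentrations: [A] = 2.43 − 2.43X; [B] = 11.8 − 4.86X; [D] = 2.43X.
Kc = [D] / ([A] [B]^2).
Equating to 0.00305 (mol/L)^-2: the physical root is X = 0.254.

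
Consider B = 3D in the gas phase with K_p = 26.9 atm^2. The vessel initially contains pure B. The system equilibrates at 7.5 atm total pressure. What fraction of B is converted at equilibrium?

X = 0.319

Take 1 mol B as basis and let X be its fractional conversion, so ξ = X.
Moles: n_B = 1 − X; n_D = 3X.
n_T = Σnᵢ = 1 + 2X.
y_i = n_i/n_T, p_i = y_i·P. K_p = p_D^3 / (p_B).
Setting this equal to 26.9 atm^2 and taking the physical root (0 < X < 1) gives X = 0.319.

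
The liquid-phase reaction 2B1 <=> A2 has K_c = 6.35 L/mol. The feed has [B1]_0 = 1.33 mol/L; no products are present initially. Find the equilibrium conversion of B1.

X = 0.784

Let X = conversion of B1; extent ξ = 1.33X/2 mol/L.
Concentrations: [B1] = 1.33 − 1.33X; [A2] = 0.665X.
K_c = [A2] / ([B1]^2).
Setting equal to 6.35 and solving for X on (0,1) gives X = 0.784.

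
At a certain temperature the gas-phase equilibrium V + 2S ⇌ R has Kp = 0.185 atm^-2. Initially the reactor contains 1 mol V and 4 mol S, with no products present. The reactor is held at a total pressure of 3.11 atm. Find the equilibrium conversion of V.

Take 1 mol V as basis and let X be its fractional conversion, so ξ = X.
At extent ξ: n_V = 1 − X; n_S = 4 − 2X; n_R = X.
n_T = Σnᵢ = 5 − 2X.
Mole fractions y_i = n_i/n_T; Kp = p_R / (p_V p_S^2) with p_i = y_i·P.
Substituting and setting equal to 0.185 atm^-2 gives a polynomial in X; the root in (0,1) is X = 0.501.

X = 0.501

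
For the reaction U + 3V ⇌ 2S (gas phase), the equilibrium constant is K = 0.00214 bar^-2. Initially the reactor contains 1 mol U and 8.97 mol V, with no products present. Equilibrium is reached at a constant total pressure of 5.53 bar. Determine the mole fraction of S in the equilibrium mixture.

Take 1 mol U as basis and let X be its fractional conversion, so ξ = X.
At extent ξ: n_U = 1 − X; n_V = 8.97 − 3X; n_S = 2X.
Total moles n_T = 9.97 − 2X.
With p_i = (n_i/n_T)P, K = p_S^2 / (p_U p_V^3).
Equating to 0.00214 bar^-2 and solving on 0 < X < 1: X = 0.270.
Then n_S = 0.54, n_T = 9.43, so y_S = 0.057.

y_S = 0.057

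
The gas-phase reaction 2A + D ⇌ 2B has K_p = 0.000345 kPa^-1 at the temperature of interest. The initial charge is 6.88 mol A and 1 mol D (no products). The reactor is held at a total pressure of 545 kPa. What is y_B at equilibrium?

y_B = 0.102

Take 1 mol D as basis and let X be its fractional conversion, so ξ = X.
At extent ξ: n_A = 6.88 − 2X; n_D = 1 − X; n_B = 2X.
Summing: n_T = 7.88 − X.
y_i = n_i/n_T, p_i = y_i·P. K_p = p_B^2 / (p_A^2 p_D).
Substituting and setting equal to 0.000345 kPa^-1 gives a polynomial in X; the root in (0,1) is X = 0.381.
Then n_B = 0.762, n_T = 7.5, so y_B = 0.102.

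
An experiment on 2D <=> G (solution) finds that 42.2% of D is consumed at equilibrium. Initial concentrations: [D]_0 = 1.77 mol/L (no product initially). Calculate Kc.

Kc = 0.357 L/mol

Let X = conversion of D.
Concentrations: [D] = 1.77 − 1.77X; [G] = 0.885X.
At X = 0.422: [D] = 1.02, [G] = 0.373.
Kc = [G] / ([D]^2) = 0.357 L/mol.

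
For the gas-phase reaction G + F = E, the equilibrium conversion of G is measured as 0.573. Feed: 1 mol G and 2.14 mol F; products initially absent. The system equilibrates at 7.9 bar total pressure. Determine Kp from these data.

Basis: 1 mol G initially; let X = conversion of G. Extent ξ = X.
Moles: n_G = 1 − X; n_F = 2.14 − X; n_E = X.
Total moles n_T = 3.14 − X.
At X = 0.573: n_G = 0.427, n_F = 1.57, n_E = 0.573, n_T = 2.57.
p_i = (n_i/n_T)·P. Kp = p_E / (p_G p_F) = 0.278 bar^-1.

Kp = 0.278 bar^-1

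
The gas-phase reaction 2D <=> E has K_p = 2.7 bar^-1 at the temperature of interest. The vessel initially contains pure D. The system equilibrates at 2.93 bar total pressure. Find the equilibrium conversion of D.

X = 0.825

Basis: 1 mol D initially; let X = conversion of D. Extent ξ = 0.5X.
Moles: n_D = 1 − X; n_E = 0.5X.
Summing: n_T = 1 − 0.5X.
y_i = n_i/n_T, p_i = y_i·P. K_p = p_E / (p_D^2).
This yields a degree-2 equation in X; solving on (0,1), X = 0.825.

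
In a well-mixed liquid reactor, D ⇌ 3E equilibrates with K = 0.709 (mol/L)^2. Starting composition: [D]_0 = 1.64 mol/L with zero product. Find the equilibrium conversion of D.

X = 0.199

Let X = conversion of D; extent ξ = 1.64·X mol/L.
Concentrations: [D] = 1.64 − 1.64X; [E] = 4.92X.
K = [E]^3 / ([D]).
This equals 0.709 at X = 0.199 (the root in 0 < X < 1).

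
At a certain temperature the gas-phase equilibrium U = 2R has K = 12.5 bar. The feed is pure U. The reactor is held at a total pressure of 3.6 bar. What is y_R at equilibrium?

y_R = 0.811

Take 1 mol U as basis and let X be its fractional conversion, so ξ = X.
Species balance: n_U = 1 − X; n_R = 2X.
n_T = Σnᵢ = 1 + X.
y_i = n_i/n_T, p_i = y_i·P. K = p_R^2 / (p_U).
Substituting and setting equal to 12.5 bar gives a polynomial in X; the root in (0,1) is X = 0.682.
Then n_R = 1.36, n_T = 1.68, so y_R = 0.811.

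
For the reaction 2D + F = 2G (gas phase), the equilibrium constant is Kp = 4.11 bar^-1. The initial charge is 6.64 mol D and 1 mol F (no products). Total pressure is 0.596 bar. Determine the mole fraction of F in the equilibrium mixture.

y_F = 0.035

Let X = conversion of F (basis 1 mol F); extent of reaction ξ = X.
Species balance: n_D = 6.64 − 2X; n_F = 1 − X; n_G = 2X.
n_T = Σnᵢ = 7.64 − X.
With p_i = (n_i/n_T)P, Kp = p_G^2 / (p_D^2 p_F).
This yields a degree-3 equation in X; solving on (0,1), X = 0.756.
Then n_F = 0.244, n_T = 6.88, so y_F = 0.035.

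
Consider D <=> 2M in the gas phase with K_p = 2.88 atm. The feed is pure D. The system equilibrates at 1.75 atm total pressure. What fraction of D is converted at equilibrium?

X = 0.540

Let X = conversion of D (basis 1 mol D); extent of reaction ξ = X.
Moles: n_D = 1 − X; n_M = 2X.
n_T = Σnᵢ = 1 + X.
Mole fractions y_i = n_i/n_T; K_p = p_M^2 / (p_D) with p_i = y_i·P.
This yields a degree-2 equation in X; solving on (0,1), X = 0.540.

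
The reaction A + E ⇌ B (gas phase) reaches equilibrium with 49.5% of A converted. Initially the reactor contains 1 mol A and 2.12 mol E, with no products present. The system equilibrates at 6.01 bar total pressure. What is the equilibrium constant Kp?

Kp = 0.263 bar^-1

Basis: 1 mol A initially; let X = conversion of A. Extent ξ = X.
Moles: n_A = 1 − X; n_E = 2.12 − X; n_B = X.
Summing: n_T = 3.12 − X.
At X = 0.495: n_A = 0.505, n_E = 1.62, n_B = 0.495, n_T = 2.62.
p_i = (n_i/n_T)·P. Kp = p_B / (p_A p_E) = 0.263 bar^-1.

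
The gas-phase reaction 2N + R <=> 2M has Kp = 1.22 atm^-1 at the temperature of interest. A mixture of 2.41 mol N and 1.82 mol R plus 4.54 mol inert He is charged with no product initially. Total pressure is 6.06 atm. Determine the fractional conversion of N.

Take 2.41 mol N as basis and let X be its fractional conversion, so ξ = 1.21X.
Species balance: n_N = 2.41 − 2.41X; n_R = 1.82 − 1.21X; n_M = 2.41X; n_I = 4.54 (inert).
Total moles n_T = 8.77 − 1.21X.
Mole fractions y_i = n_i/n_T; Kp = p_M^2 / (p_N^2 p_R) with p_i = y_i·P.
Substituting and setting equal to 1.22 atm^-1 gives a polynomial in X; the root in (0,1) is X = 0.511.

X = 0.511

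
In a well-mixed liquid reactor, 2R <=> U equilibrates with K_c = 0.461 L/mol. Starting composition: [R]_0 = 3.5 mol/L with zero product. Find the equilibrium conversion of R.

X = 0.577

Let X = conversion of R; extent ξ = 3.5X/2 mol/L.
Concentrations: [R] = 3.5 − 3.5X; [U] = 1.75X.
K_c = [U] / ([R]^2).
Solving K_c = 0.461 for X ∈ (0,1): X = 0.577.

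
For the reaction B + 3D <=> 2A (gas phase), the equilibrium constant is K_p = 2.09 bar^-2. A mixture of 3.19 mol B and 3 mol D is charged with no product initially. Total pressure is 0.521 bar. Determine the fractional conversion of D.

X = 0.329

Take 3 mol D as basis and let X be its fractional conversion, so ξ = X.
Mole table: n_B = 3.19 − X; n_D = 3 − 3X; n_A = 2X.
n_T = Σnᵢ = 6.19 − 2X.
y_i = n_i/n_T, p_i = y_i·P. K_p = p_A^2 / (p_B p_D^3).
This yields a degree-4 equation in X; solving on (0,1), X = 0.329.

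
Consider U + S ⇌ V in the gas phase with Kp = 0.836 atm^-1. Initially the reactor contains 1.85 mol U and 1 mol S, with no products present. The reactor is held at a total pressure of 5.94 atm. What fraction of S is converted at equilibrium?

Basis: 1 mol S initially; let X = conversion of S. Extent ξ = X.
Mole table: n_U = 1.85 − X; n_S = 1 − X; n_V = X.
n_T = Σnᵢ = 2.85 − X.
Mole fractions y_i = n_i/n_T; Kp = p_V / (p_U p_S) with p_i = y_i·P.
Setting this equal to 0.836 atm^-1 and taking the physical root (0 < X < 1) gives X = 0.724.

X = 0.724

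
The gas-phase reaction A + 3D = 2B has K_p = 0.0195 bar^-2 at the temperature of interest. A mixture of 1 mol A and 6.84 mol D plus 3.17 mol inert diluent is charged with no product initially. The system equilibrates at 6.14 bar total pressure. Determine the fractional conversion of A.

X = 0.422

Basis: 1 mol A initially; let X = conversion of A. Extent ξ = X.
At extent ξ: n_A = 1 − X; n_D = 6.84 − 3X; n_B = 2X; n_I = 3.17 (inert).
Total moles n_T = 11 − 2X.
y_i = n_i/n_T, p_i = y_i·P. K_p = p_B^2 / (p_A p_D^3).
Substituting and setting equal to 0.0195 bar^-2 gives a polynomial in X; the root in (0,1) is X = 0.422.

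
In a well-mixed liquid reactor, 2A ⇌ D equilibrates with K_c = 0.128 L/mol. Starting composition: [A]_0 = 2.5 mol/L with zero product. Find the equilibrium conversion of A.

Let X = conversion of A; extent ξ = 2.5X/2 mol/L.
Concentrations: [A] = 2.5 − 2.5X; [D] = 1.25X.
K_c = [D] / ([A]^2).
Setting equal to 0.128 and solving for X on (0,1) gives X = 0.307.

X = 0.307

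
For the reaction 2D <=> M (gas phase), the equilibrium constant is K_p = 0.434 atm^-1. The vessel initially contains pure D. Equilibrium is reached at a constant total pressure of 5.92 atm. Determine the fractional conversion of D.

X = 0.702

Take 1 mol D as basis and let X be its fractional conversion, so ξ = 0.5X.
Moles: n_D = 1 − X; n_M = 0.5X.
Total moles n_T = 1 − 0.5X.
y_i = n_i/n_T, p_i = y_i·P. K_p = p_M / (p_D^2).
Setting this equal to 0.434 atm^-1 and taking the physical root (0 < X < 1) gives X = 0.702.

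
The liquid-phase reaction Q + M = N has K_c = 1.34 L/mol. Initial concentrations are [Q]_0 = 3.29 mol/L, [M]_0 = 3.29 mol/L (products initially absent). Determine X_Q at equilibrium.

Let X = conversion of Q; extent ξ = 3.29·X mol/L.
Concentrations: [Q] = 3.29 − 3.29X; [M] = 3.29 − 3.29X; [N] = 3.29X.
K_c = [N] / ([Q] [M]).
Equating to 1.34 L/mol: the physical root is X = 0.624.

X = 0.624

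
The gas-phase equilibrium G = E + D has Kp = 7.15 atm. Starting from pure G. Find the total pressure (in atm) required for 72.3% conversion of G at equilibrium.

Take 1 mol G as basis and let X be its fractional conversion, so ξ = X.
Moles: n_G = 1 − X; n_E = X; n_D = X.
Total moles n_T = 1 + X.
Kp = p_E p_D / (p_G) with p_i = (n_i/n_T)·P.
At X = 0.723: the mole-fraction product g(X) = Π y_i^ν_i = 1.095. Since Kp = g(X)·P^{1}, P = (Kp/g)^(1/1) = (7.15/1.095)^(1/1) = 6.53 atm.

P = 6.53 atm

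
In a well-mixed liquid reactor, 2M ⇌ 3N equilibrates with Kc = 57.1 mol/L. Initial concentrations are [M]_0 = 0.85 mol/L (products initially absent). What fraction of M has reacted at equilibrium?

X = 0.830

Let X = conversion of M; extent ξ = 0.85X/2 mol/L.
Concentrations: [M] = 0.85 − 0.85X; [N] = 1.27X.
Kc = [N]^3 / ([M]^2).
Setting equal to 57.1 and solving for X on (0,1) gives X = 0.830.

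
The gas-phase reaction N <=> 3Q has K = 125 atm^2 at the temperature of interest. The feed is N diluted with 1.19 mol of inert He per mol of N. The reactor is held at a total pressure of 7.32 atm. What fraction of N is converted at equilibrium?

Let X = conversion of N (basis 1 mol N); extent of reaction ξ = X.
Mole table: n_N = 1 − X; n_Q = 3X; n_I = 1.19 (inert).
n_T = Σnᵢ = 2.19 + 2X.
Mole fractions y_i = n_i/n_T; K = p_Q^3 / (p_N) with p_i = y_i·P.
Setting this equal to 125 atm^2 and taking the physical root (0 < X < 1) gives X = 0.696.

X = 0.696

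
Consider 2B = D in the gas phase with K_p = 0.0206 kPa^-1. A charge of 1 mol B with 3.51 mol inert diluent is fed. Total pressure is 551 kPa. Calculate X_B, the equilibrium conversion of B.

Let X = conversion of B (basis 1 mol B); extent of reaction ξ = 0.5X.
At extent ξ: n_B = 1 − X; n_D = 0.5X; n_I = 3.51 (inert).
Total moles n_T = 4.51 − 0.5X.
Mole fractions y_i = n_i/n_T; K_p = p_D / (p_B^2) with p_i = y_i·P.
Substituting and setting equal to 0.0206 kPa^-1 gives a polynomial in X; the root in (0,1) is X = 0.653.

X = 0.653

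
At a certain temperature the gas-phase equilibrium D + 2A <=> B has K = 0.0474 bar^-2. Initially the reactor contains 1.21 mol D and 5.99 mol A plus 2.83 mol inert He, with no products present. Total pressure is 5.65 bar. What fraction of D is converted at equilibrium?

Let X = conversion of D (basis 1.21 mol D); extent of reaction ξ = 1.21X.
Species balance: n_D = 1.21 − 1.21X; n_A = 5.99 − 2.42X; n_B = 1.21X; n_I = 2.83 (inert).
n_T = Σnᵢ = 10 − 2.42X.
y_i = n_i/n_T, p_i = y_i·P. K = p_B / (p_D p_A^2).
Equating to 0.0474 bar^-2 and solving on 0 < X < 1: X = 0.324.

X = 0.324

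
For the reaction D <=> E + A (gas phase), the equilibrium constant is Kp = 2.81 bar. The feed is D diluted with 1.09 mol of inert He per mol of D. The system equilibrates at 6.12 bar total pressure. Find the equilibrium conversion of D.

Basis: 1 mol D initially; let X = conversion of D. Extent ξ = X.
Moles: n_D = 1 − X; n_E = X; n_A = X; n_I = 1.09 (inert).
n_T = Σnᵢ = 2.09 + X.
y_i = n_i/n_T, p_i = y_i·P. Kp = p_E p_A / (p_D).
This yields a degree-2 equation in X; solving on (0,1), X = 0.657.

X = 0.657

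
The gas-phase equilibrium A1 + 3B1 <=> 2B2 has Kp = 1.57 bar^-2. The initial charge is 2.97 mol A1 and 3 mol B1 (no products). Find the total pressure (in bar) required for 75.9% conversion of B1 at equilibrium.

Take 3 mol B1 as basis and let X be its fractional conversion, so ξ = X.
Mole table: n_A1 = 2.97 − X; n_B1 = 3 − 3X; n_B2 = 2X.
Total moles n_T = 5.97 − 2X.
Kp = p_B2^2 / (p_A1 p_B1^3) with p_i = (n_i/n_T)·P.
At X = 0.759: the mole-fraction product g(X) = Π y_i^ν_i = 54.66. Since Kp = g(X)·P^{-2}, P = (g/Kp)^(1/2) = (54.66/1.57)^(1/2) = 5.9 bar.

P = 5.9 bar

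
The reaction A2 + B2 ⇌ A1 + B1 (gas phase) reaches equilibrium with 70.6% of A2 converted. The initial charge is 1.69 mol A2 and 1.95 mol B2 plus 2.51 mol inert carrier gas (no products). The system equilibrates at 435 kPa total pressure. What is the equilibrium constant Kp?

Basis: 1.69 mol A2 initially; let X = conversion of A2. Extent ξ = 1.69X.
At extent ξ: n_A2 = 1.69 − 1.69X; n_B2 = 1.95 − 1.69X; n_A1 = 1.69X; n_B1 = 1.69X; n_I = 2.51 (inert).
n_T stays at 6.15 (no change in mole number).
At X = 0.706: n_A2 = 0.497, n_B2 = 0.757, n_A1 = 1.19, n_B1 = 1.19, n_T = 6.15.
p_i = (n_i/n_T)·P. Kp = p_A1 p_B1 / (p_A2 p_B2) = 3.79.

Kp = 3.79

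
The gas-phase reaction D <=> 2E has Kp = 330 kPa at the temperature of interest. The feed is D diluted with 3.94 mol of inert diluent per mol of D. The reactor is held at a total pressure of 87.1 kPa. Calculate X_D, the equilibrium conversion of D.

Basis: 1 mol D initially; let X = conversion of D. Extent ξ = X.
At extent ξ: n_D = 1 − X; n_E = 2X; n_I = 3.94 (inert).
n_T = Σnᵢ = 4.94 + X.
With p_i = (n_i/n_T)P, Kp = p_E^2 / (p_D).
Substituting and setting equal to 330 kPa gives a polynomial in X; the root in (0,1) is X = 0.864.

X = 0.864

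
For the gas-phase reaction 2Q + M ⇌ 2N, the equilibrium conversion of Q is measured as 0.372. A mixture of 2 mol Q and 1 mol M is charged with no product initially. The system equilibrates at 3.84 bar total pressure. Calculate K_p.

K_p = 0.382 bar^-1

Let X = conversion of Q (basis 2 mol Q); extent of reaction ξ = X.
At extent ξ: n_Q = 2 − 2X; n_M = 1 − X; n_N = 2X.
Summing: n_T = 3 − X.
At X = 0.372: n_Q = 1.26, n_M = 0.628, n_N = 0.744, n_T = 2.63.
p_i = (n_i/n_T)·P. K_p = p_N^2 / (p_Q^2 p_M) = 0.382 bar^-1.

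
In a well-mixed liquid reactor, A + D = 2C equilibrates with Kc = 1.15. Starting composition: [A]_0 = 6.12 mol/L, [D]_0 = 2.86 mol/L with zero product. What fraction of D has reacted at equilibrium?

Let X = conversion of D; extent ξ = 2.86·X mol/L.
Concentrations: [A] = 6.12 − 2.86X; [D] = 2.86 − 2.86X; [C] = 5.72X.
Kc = [C]^2 / ([A] [D]).
Equating to 1.15: the physical root is X = 0.491.

X = 0.491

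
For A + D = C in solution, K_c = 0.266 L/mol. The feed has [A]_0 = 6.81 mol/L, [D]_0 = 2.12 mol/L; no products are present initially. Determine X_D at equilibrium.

X = 0.596

Let X = conversion of D; extent ξ = 2.12·X mol/L.
Concentrations: [A] = 6.81 − 2.12X; [D] = 2.12 − 2.12X; [C] = 2.12X.
K_c = [C] / ([A] [D]).
Setting equal to 0.266 and solving for X on (0,1) gives X = 0.596.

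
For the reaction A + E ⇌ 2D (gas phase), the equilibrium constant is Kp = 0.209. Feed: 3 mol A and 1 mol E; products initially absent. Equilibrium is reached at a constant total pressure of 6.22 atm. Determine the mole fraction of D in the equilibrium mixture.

y_D = 0.156

Basis: 1 mol E initially; let X = conversion of E. Extent ξ = X.
Species balance: n_A = 3 − X; n_E = 1 − X; n_D = 2X.
Since Δν = 0, n_T = 4 throughout.
Mole fractions y_i = n_i/n_T; Kp = p_D^2 / (p_A p_E) with p_i = y_i·P.
Equating to 0.209 and solving on 0 < X < 1: X = 0.311.
Then n_D = 0.622, n_T = 4, so y_D = 0.156.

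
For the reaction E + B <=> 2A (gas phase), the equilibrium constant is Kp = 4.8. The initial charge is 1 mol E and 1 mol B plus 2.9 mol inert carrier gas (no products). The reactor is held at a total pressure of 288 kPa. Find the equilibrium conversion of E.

X = 0.523

Let X = conversion of E (basis 1 mol E); extent of reaction ξ = X.
Moles: n_E = 1 − X; n_B = 1 − X; n_A = 2X; n_I = 2.9 (inert).
Total moles n_T = 4.9 (Δν = 0, constant).
With p_i = (n_i/n_T)P, Kp = p_A^2 / (p_E p_B).
This yields a degree-2 equation in X; solving on (0,1), X = 0.523.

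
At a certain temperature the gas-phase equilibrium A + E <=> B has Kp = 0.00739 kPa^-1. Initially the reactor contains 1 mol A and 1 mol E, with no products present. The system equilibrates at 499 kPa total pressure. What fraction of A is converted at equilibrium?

X = 0.538

Basis: 1 mol A initially; let X = conversion of A. Extent ξ = X.
Species balance: n_A = 1 − X; n_E = 1 − X; n_B = X.
Summing: n_T = 2 − X.
Mole fractions y_i = n_i/n_T; Kp = p_B / (p_A p_E) with p_i = y_i·P.
Substituting and setting equal to 0.00739 kPa^-1 gives a polynomial in X; the root in (0,1) is X = 0.538.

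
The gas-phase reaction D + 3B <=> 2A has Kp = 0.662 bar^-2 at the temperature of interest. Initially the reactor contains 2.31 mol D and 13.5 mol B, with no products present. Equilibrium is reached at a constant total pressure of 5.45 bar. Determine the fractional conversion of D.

Let X = conversion of D (basis 2.31 mol D); extent of reaction ξ = 2.31X.
Species balance: n_D = 2.31 − 2.31X; n_B = 13.5 − 6.93X; n_A = 4.62X.
Total moles n_T = 15.8 − 4.62X.
Mole fractions y_i = n_i/n_T; Kp = p_A^2 / (p_D p_B^3) with p_i = y_i·P.
Setting this equal to 0.662 bar^-2 and taking the physical root (0 < X < 1) gives X = 0.878.

X = 0.878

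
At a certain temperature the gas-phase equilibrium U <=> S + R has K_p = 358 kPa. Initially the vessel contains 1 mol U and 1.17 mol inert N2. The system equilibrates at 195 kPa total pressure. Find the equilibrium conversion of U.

Basis: 1 mol U initially; let X = conversion of U. Extent ξ = X.
At extent ξ: n_U = 1 − X; n_S = X; n_R = X; n_I = 1.17 (inert).
Summing: n_T = 2.17 + X.
y_i = n_i/n_T, p_i = y_i·P. K_p = p_S p_R / (p_U).
Equating to 358 kPa and solving on 0 < X < 1: X = 0.866.

X = 0.866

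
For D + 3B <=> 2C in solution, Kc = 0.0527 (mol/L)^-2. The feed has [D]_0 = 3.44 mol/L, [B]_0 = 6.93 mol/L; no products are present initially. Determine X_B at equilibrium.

Let X = conversion of B; extent ξ = 6.93X/3 mol/L.
Concentrations: [D] = 3.44 − 2.31X; [B] = 6.93 − 6.93X; [C] = 4.62X.
Kc = [C]^2 / ([D] [B]^3).
Solving Kc = 0.0527 for X ∈ (0,1): X = 0.494.

X = 0.494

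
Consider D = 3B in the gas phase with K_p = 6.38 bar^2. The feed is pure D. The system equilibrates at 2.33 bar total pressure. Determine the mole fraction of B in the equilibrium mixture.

y_B = 0.704

Take 1 mol D as basis and let X be its fractional conversion, so ξ = X.
Species balance: n_D = 1 − X; n_B = 3X.
Summing: n_T = 1 + 2X.
With p_i = (n_i/n_T)P, K_p = p_B^3 / (p_D).
Setting this equal to 6.38 bar^2 and taking the physical root (0 < X < 1) gives X = 0.442.
Then n_B = 1.33, n_T = 1.88, so y_B = 0.704.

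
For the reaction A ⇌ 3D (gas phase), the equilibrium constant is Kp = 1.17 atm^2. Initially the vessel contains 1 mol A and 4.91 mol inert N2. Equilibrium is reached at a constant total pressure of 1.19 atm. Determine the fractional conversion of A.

X = 0.749

Basis: 1 mol A initially; let X = conversion of A. Extent ξ = X.
Moles: n_A = 1 − X; n_D = 3X; n_I = 4.91 (inert).
Summing: n_T = 5.91 + 2X.
Mole fractions y_i = n_i/n_T; Kp = p_D^3 / (p_A) with p_i = y_i·P.
This yields a degree-3 equation in X; solving on (0,1), X = 0.749.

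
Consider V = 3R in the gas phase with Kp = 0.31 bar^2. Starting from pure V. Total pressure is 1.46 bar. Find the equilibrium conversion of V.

Take 1 mol V as basis and let X be its fractional conversion, so ξ = X.
Moles: n_V = 1 − X; n_R = 3X.
Total moles n_T = 1 + 2X.
With p_i = (n_i/n_T)P, Kp = p_R^3 / (p_V).
Equating to 0.31 bar^2 and solving on 0 < X < 1: X = 0.204.

X = 0.204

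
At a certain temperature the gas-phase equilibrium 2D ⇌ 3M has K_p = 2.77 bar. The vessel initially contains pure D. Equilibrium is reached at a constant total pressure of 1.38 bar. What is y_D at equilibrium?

y_D = 0.361

Basis: 1 mol D initially; let X = conversion of D. Extent ξ = 0.5X.
Moles: n_D = 1 − X; n_M = 1.5X.
n_T = Σnᵢ = 1 + 0.5X.
Mole fractions y_i = n_i/n_T; K_p = p_M^3 / (p_D^2) with p_i = y_i·P.
Setting this equal to 2.77 bar and taking the physical root (0 < X < 1) gives X = 0.542.
Then n_D = 0.458, n_T = 1.27, so y_D = 0.361.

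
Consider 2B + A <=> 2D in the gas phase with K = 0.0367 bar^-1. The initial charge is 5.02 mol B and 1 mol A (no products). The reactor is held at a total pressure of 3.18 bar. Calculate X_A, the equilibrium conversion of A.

X = 0.272

Take 1 mol A as basis and let X be its fractional conversion, so ξ = X.
Mole table: n_B = 5.02 − 2X; n_A = 1 − X; n_D = 2X.
Summing: n_T = 6.02 − X.
y_i = n_i/n_T, p_i = y_i·P. K = p_D^2 / (p_B^2 p_A).
This yields a degree-3 equation in X; solving on (0,1), X = 0.272.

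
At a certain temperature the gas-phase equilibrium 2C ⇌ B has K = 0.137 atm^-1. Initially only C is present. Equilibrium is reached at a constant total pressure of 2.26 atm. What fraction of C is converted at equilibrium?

Basis: 1 mol C initially; let X = conversion of C. Extent ξ = 0.5X.
Mole table: n_C = 1 − X; n_B = 0.5X.
Summing: n_T = 1 − 0.5X.
Mole fractions y_i = n_i/n_T; K = p_B / (p_C^2) with p_i = y_i·P.
Substituting and setting equal to 0.137 atm^-1 gives a polynomial in X; the root in (0,1) is X = 0.332.

X = 0.332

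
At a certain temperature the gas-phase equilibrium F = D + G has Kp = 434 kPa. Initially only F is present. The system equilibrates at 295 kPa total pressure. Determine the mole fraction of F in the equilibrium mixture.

y_F = 0.129

Let X = conversion of F (basis 1 mol F); extent of reaction ξ = X.
Moles: n_F = 1 − X; n_D = X; n_G = X.
Summing: n_T = 1 + X.
Mole fractions y_i = n_i/n_T; Kp = p_D p_G / (p_F) with p_i = y_i·P.
Substituting and setting equal to 434 kPa gives a polynomial in X; the root in (0,1) is X = 0.772.
Then n_F = 0.228, n_T = 1.77, so y_F = 0.129.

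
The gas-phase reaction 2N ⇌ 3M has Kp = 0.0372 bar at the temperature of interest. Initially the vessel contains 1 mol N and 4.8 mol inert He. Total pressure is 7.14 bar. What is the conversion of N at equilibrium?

Basis: 1 mol N initially; let X = conversion of N. Extent ξ = 0.5X.
Moles: n_N = 1 − X; n_M = 1.5X; n_I = 4.8 (inert).
Summing: n_T = 5.8 + 0.5X.
Mole fractions y_i = n_i/n_T; Kp = p_M^3 / (p_N^2) with p_i = y_i·P.
Substituting and setting equal to 0.0372 bar gives a polynomial in X; the root in (0,1) is X = 0.182.

X = 0.182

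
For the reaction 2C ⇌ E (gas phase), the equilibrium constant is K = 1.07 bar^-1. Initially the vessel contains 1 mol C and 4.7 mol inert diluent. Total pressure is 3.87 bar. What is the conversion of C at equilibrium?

Basis: 1 mol C initially; let X = conversion of C. Extent ξ = 0.5X.
Mole table: n_C = 1 − X; n_E = 0.5X; n_I = 4.7 (inert).
n_T = Σnᵢ = 5.7 − 0.5X.
Mole fractions y_i = n_i/n_T; K = p_E / (p_C^2) with p_i = y_i·P.
Setting this equal to 1.07 bar^-1 and taking the physical root (0 < X < 1) gives X = 0.453.

X = 0.453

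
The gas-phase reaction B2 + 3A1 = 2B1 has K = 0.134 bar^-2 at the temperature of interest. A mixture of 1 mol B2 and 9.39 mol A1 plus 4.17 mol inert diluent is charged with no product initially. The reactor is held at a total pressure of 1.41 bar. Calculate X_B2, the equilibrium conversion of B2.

Let X = conversion of B2 (basis 1 mol B2); extent of reaction ξ = X.
Moles: n_B2 = 1 − X; n_A1 = 9.39 − 3X; n_B1 = 2X; n_I = 4.17 (inert).
n_T = Σnᵢ = 14.6 − 2X.
Mole fractions y_i = n_i/n_T; K = p_B1^2 / (p_B2 p_A1^3) with p_i = y_i·P.
Setting this equal to 0.134 bar^-2 and taking the physical root (0 < X < 1) gives X = 0.358.

X = 0.358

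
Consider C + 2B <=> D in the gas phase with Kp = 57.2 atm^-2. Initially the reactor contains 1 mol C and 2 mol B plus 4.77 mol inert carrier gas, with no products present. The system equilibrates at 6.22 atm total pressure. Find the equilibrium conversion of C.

Take 1 mol C as basis and let X be its fractional conversion, so ξ = X.
At extent ξ: n_C = 1 − X; n_B = 2 − 2X; n_D = X; n_I = 4.77 (inert).
Summing: n_T = 7.77 − 2X.
Mole fractions y_i = n_i/n_T; Kp = p_D / (p_C p_B^2) with p_i = y_i·P.
Equating to 57.2 atm^-2 and solving on 0 < X < 1: X = 0.848.

X = 0.848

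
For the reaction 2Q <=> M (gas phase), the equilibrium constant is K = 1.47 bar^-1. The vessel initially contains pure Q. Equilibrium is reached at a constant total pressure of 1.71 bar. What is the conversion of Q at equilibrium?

X = 0.699

Take 1 mol Q as basis and let X be its fractional conversion, so ξ = 0.5X.
At extent ξ: n_Q = 1 − X; n_M = 0.5X.
Summing: n_T = 1 − 0.5X.
Mole fractions y_i = n_i/n_T; K = p_M / (p_Q^2) with p_i = y_i·P.
Equating to 1.47 bar^-1 and solving on 0 < X < 1: X = 0.699.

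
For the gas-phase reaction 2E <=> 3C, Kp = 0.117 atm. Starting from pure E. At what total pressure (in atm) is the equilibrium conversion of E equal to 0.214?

P = 2.42 atm

Basis: 1 mol E initially; let X = conversion of E. Extent ξ = 0.5X.
Species balance: n_E = 1 − X; n_C = 1.5X.
n_T = Σnᵢ = 1 + 0.5X.
Kp = p_C^3 / (p_E^2) with p_i = (n_i/n_T)·P.
At X = 0.214: the mole-fraction product g(X) = Π y_i^ν_i = 0.04836. Since Kp = g(X)·P^{1}, P = (Kp/g)^(1/1) = (0.117/0.04836)^(1/1) = 2.42 atm.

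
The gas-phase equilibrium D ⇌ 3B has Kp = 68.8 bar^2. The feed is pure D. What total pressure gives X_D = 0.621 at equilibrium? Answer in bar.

P = 4.5 bar

Take 1 mol D as basis and let X be its fractional conversion, so ξ = X.
Species balance: n_D = 1 − X; n_B = 3X.
Summing: n_T = 1 + 2X.
Kp = p_B^3 / (p_D) with p_i = (n_i/n_T)·P.
At X = 0.621: the mole-fraction product g(X) = Π y_i^ν_i = 3.394. Since Kp = g(X)·P^{2}, P = (Kp/g)^(1/2) = (68.8/3.394)^(1/2) = 4.5 bar.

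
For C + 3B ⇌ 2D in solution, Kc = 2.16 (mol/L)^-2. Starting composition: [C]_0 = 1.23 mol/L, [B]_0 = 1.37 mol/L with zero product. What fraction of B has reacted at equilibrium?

X = 0.611

Let X = conversion of B; extent ξ = 1.37X/3 mol/L.
Concentrations: [C] = 1.23 − 0.457X; [B] = 1.37 − 1.37X; [D] = 0.913X.
Kc = [D]^2 / ([C] [B]^3).
Solving Kc = 2.16 for X ∈ (0,1): X = 0.611.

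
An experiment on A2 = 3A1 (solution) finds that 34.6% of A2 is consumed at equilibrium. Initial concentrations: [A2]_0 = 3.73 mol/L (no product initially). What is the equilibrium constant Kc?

Let X = conversion of A2.
Concentrations: [A2] = 3.73 − 3.73X; [A1] = 11.2X.
At X = 0.346: [A2] = 2.44, [A1] = 3.87.
Kc = [A1]^3 / ([A2]) = 23.8 (mol/L)^2.

Kc = 23.8 (mol/L)^2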